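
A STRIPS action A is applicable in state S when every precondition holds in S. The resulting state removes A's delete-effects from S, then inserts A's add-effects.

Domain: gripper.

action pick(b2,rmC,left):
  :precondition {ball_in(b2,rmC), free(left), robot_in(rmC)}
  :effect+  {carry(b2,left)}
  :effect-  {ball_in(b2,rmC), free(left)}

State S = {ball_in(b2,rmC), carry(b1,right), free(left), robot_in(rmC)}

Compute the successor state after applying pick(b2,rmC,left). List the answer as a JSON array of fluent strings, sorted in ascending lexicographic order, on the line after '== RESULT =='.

Compute (S \ del) ∪ add:
  pre ⊆ S: {ball_in(b2,rmC), free(left), robot_in(rmC)} ⊆ S  — applicable
  S \ del = {carry(b1,right), robot_in(rmC)}
  ∪ add   = {carry(b1,right), carry(b2,left), robot_in(rmC)}

== RESULT ==
["carry(b1,right)", "carry(b2,left)", "robot_in(rmC)"]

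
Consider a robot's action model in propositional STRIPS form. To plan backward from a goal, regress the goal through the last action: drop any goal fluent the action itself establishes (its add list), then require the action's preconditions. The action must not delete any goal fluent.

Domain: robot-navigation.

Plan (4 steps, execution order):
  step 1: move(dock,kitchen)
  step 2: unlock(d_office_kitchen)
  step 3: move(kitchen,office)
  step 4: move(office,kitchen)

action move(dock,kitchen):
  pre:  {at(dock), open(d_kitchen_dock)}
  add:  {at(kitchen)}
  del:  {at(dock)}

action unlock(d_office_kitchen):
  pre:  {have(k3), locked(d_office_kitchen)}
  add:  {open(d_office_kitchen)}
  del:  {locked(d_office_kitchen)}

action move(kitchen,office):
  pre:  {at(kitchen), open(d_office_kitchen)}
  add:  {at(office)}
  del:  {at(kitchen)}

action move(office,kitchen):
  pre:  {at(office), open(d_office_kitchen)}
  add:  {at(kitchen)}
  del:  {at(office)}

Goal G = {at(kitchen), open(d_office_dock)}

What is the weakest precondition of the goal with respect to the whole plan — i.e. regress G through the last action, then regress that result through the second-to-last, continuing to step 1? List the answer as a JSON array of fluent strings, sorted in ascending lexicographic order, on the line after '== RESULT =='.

Work backward from the goal:
  through step 4 (move(office,kitchen)): drop {at(kitchen)}, keep {open(d_office_dock)}, require {at(office), open(d_office_kitchen)}
    → {at(office), open(d_office_dock), open(d_office_kitchen)}
  through step 3 (move(kitchen,office)): drop {at(office)}, keep {open(d_office_dock), open(d_office_kitchen)}, require {at(kitchen), open(d_office_kitchen)}
    → {at(kitchen), open(d_office_dock), open(d_office_kitchen)}
  through step 2 (unlock(d_office_kitchen)): drop {open(d_office_kitchen)}, keep {at(kitchen), open(d_office_dock)}, require {have(k3), locked(d_office_kitchen)}
    → {at(kitchen), have(k3), locked(d_office_kitchen), open(d_office_dock)}
  through step 1 (move(dock,kitchen)): drop {at(kitchen)}, keep {have(k3), locked(d_office_kitchen), open(d_office_dock)}, require {at(dock), open(d_kitchen_dock)}
    → {at(dock), have(k3), locked(d_office_kitchen), open(d_kitchen_dock), open(d_office_dock)}

== RESULT ==
["at(dock)", "have(k3)", "locked(d_office_kitchen)", "open(d_kitchen_dock)", "open(d_office_dock)"]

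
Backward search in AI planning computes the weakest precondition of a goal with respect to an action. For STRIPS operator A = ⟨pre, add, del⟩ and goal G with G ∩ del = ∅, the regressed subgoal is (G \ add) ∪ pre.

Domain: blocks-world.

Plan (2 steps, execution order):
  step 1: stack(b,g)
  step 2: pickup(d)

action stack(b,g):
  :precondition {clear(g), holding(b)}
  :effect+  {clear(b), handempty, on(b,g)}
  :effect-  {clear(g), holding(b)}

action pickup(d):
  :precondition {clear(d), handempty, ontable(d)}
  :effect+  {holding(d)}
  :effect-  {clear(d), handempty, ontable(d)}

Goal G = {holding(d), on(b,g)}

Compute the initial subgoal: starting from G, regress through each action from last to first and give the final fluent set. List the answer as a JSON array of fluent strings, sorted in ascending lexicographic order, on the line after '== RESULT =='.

Work backward from the goal:
  through step 2 (pickup(d)): drop {holding(d)}, keep {on(b,g)}, require {clear(d), handempty, ontable(d)}
    → {clear(d), handempty, on(b,g), ontable(d)}
  through step 1 (stack(b,g)): drop {handempty, on(b,g)}, keep {clear(d), ontable(d)}, require {clear(g), holding(b)}
    → {clear(d), clear(g), holding(b), ontable(d)}

== RESULT ==
["clear(d)", "clear(g)", "holding(b)", "ontable(d)"]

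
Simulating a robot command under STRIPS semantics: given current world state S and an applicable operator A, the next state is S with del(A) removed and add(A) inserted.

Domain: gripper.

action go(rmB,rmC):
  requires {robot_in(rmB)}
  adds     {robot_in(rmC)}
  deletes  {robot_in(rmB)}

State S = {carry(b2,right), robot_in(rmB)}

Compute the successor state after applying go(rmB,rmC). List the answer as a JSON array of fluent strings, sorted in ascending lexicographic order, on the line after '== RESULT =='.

Compute (S \ del) ∪ add:
  pre ⊆ S: {robot_in(rmB)} ⊆ S  — applicable
  S \ del = {carry(b2,right)}
  ∪ add   = {carry(b2,right), robot_in(rmC)}

== RESULT ==
["carry(b2,right)", "robot_in(rmC)"]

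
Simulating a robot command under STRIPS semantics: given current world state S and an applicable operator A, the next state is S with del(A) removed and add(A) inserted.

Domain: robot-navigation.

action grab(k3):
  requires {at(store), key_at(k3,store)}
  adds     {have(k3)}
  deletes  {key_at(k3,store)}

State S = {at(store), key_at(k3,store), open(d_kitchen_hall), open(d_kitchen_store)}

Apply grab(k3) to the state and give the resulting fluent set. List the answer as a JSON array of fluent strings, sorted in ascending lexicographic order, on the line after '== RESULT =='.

Compute (S \ del) ∪ add:
  pre ⊆ S: {at(store), key_at(k3,store)} ⊆ S  — applicable
  S \ del = {at(store), open(d_kitchen_hall), open(d_kitchen_store)}
  ∪ add   = {at(store), have(k3), open(d_kitchen_hall), open(d_kitchen_store)}

== RESULT ==
["at(store)", "have(k3)", "open(d_kitchen_hall)", "open(d_kitchen_store)"]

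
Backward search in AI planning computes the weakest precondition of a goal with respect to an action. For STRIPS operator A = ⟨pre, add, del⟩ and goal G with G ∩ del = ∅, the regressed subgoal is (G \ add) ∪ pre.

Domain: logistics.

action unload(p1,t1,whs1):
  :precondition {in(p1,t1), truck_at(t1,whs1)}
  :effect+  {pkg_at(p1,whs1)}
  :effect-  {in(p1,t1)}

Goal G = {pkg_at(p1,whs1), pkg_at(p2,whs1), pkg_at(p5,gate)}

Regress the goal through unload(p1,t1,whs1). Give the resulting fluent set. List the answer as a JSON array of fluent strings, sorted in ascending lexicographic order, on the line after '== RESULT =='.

Compute (G \ add) ∪ pre:
  G ∩ del = {}  (empty — regression defined)
  G \ add = {pkg_at(p1,whs1), pkg_at(p2,whs1), pkg_at(p5,gate)} \ {pkg_at(p1,whs1)} = {pkg_at(p2,whs1), pkg_at(p5,gate)}
  ∪ pre   = {pkg_at(p2,whs1), pkg_at(p5,gate)} ∪ {in(p1,t1), truck_at(t1,whs1)}
          = {in(p1,t1), pkg_at(p2,whs1), pkg_at(p5,gate), truck_at(t1,whs1)}

== RESULT ==
["in(p1,t1)", "pkg_at(p2,whs1)", "pkg_at(p5,gate)", "truck_at(t1,whs1)"]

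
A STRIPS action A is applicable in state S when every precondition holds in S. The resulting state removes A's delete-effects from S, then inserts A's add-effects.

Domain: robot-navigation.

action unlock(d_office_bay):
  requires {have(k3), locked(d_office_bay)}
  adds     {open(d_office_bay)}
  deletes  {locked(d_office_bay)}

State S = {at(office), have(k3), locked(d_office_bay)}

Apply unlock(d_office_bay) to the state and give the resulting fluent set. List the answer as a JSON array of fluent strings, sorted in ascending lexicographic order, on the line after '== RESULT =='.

Progress:
  pre ⊆ S: {have(k3), locked(d_office_bay)} ⊆ S  — applicable
  S \ del = {at(office), have(k3)}
  ∪ add   = {at(office), have(k3), open(d_office_bay)}

== RESULT ==
["at(office)", "have(k3)", "open(d_office_bay)"]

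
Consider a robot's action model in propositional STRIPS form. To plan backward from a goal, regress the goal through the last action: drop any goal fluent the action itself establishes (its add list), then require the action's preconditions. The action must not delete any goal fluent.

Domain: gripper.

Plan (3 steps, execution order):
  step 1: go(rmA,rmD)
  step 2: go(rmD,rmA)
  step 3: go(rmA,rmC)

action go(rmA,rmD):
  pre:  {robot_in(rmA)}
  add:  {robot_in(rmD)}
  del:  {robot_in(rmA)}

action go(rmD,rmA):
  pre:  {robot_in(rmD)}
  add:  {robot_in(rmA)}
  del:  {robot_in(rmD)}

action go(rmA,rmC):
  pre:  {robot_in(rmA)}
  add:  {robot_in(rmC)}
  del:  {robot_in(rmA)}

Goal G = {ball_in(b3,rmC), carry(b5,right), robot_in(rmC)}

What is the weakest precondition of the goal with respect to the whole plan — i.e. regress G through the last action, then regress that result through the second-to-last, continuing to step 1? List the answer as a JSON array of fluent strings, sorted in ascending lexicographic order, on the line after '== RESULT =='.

Work backward from the goal:
  through step 3 (go(rmA,rmC)): drop {robot_in(rmC)}, keep {ball_in(b3,rmC), carry(b5,right)}, require {robot_in(rmA)}
    → {ball_in(b3,rmC), carry(b5,right), robot_in(rmA)}
  through step 2 (go(rmD,rmA)): drop {robot_in(rmA)}, keep {ball_in(b3,rmC), carry(b5,right)}, require {robot_in(rmD)}
    → {ball_in(b3,rmC), carry(b5,right), robot_in(rmD)}
  through step 1 (go(rmA,rmD)): drop {robot_in(rmD)}, keep {ball_in(b3,rmC), carry(b5,right)}, require {robot_in(rmA)}
    → {ball_in(b3,rmC), carry(b5,right), robot_in(rmA)}

== RESULT ==
["ball_in(b3,rmC)", "carry(b5,right)", "robot_in(rmA)"]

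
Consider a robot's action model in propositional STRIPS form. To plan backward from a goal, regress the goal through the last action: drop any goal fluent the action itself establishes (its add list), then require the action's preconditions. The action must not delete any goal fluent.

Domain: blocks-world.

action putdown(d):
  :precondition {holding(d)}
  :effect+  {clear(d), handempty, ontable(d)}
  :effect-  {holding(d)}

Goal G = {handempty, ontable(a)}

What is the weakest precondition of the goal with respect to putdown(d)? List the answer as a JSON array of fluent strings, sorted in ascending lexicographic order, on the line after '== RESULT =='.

Regress:
  G ∩ del = {}  (empty — regression defined)
  G \ add = {handempty, ontable(a)} \ {clear(d), handempty, ontable(d)} = {ontable(a)}
  ∪ pre   = {ontable(a)} ∪ {holding(d)}
          = {holding(d), ontable(a)}

== RESULT ==
["holding(d)", "ontable(a)"]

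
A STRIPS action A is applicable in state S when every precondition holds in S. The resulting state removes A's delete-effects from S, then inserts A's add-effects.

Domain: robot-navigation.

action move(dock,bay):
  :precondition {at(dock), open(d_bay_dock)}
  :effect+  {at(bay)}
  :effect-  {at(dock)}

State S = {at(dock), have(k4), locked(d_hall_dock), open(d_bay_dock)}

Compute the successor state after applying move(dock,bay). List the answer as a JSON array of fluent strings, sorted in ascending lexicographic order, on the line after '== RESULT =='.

Progress:
  pre ⊆ S: {at(dock), open(d_bay_dock)} ⊆ S  — applicable
  S \ del = {have(k4), locked(d_hall_dock), open(d_bay_dock)}
  ∪ add   = {at(bay), have(k4), locked(d_hall_dock), open(d_bay_dock)}

== RESULT ==
["at(bay)", "have(k4)", "locked(d_hall_dock)", "open(d_bay_dock)"]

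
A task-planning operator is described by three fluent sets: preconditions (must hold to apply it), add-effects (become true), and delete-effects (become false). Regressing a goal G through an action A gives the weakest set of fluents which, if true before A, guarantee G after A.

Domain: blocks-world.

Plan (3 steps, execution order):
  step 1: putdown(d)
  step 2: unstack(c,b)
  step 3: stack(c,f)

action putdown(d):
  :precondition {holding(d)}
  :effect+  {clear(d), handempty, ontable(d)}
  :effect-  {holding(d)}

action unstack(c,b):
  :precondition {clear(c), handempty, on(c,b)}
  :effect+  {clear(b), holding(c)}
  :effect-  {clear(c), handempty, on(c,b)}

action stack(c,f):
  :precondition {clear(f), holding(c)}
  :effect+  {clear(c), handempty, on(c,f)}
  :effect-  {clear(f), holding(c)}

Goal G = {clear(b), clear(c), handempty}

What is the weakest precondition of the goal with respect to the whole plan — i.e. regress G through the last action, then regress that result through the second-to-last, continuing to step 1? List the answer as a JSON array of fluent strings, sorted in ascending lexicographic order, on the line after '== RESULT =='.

Work backward from the goal:
  through step 3 (stack(c,f)): drop {clear(c), handempty}, keep {clear(b)}, require {clear(f), holding(c)}
    → {clear(b), clear(f), holding(c)}
  through step 2 (unstack(c,b)): drop {clear(b), holding(c)}, keep {clear(f)}, require {clear(c), handempty, on(c,b)}
    → {clear(c), clear(f), handempty, on(c,b)}
  through step 1 (putdown(d)): drop {handempty}, keep {clear(c), clear(f), on(c,b)}, require {holding(d)}
    → {clear(c), clear(f), holding(d), on(c,b)}

== RESULT ==
["clear(c)", "clear(f)", "holding(d)", "on(c,b)"]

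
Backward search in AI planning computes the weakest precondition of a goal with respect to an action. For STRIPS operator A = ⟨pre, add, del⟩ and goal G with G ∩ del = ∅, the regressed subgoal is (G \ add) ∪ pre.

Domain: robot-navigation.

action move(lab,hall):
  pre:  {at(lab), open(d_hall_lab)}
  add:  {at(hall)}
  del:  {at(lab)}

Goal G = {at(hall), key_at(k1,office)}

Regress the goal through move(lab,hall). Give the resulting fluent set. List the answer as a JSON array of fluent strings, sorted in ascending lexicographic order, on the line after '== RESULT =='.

Compute (G \ add) ∪ pre:
  G ∩ del = {}  (empty — regression defined)
  G \ add = {at(hall), key_at(k1,office)} \ {at(hall)} = {key_at(k1,office)}
  ∪ pre   = {key_at(k1,office)} ∪ {at(lab), open(d_hall_lab)}
          = {at(lab), key_at(k1,office), open(d_hall_lab)}

== RESULT ==
["at(lab)", "key_at(k1,office)", "open(d_hall_lab)"]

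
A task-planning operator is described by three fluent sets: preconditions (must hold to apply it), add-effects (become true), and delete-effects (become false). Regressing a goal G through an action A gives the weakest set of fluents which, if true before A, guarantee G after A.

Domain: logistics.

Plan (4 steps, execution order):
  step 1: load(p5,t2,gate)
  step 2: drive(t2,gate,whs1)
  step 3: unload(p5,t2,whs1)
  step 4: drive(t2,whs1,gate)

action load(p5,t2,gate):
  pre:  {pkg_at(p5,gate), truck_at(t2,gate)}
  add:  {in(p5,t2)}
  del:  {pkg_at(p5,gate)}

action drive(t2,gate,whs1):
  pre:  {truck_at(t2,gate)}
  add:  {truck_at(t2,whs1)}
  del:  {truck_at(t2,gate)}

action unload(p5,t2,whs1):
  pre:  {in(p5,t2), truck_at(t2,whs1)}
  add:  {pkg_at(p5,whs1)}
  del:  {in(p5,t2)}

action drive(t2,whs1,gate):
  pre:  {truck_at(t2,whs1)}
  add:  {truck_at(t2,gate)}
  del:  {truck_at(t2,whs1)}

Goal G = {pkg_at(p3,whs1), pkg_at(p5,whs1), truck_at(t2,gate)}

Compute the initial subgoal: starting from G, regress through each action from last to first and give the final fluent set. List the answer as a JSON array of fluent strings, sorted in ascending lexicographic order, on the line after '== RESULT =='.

Work backward from the goal:
  through step 4 (drive(t2,whs1,gate)): drop {truck_at(t2,gate)}, keep {pkg_at(p3,whs1), pkg_at(p5,whs1)}, require {truck_at(t2,whs1)}
    → {pkg_at(p3,whs1), pkg_at(p5,whs1), truck_at(t2,whs1)}
  through step 3 (unload(p5,t2,whs1)): drop {pkg_at(p5,whs1)}, keep {pkg_at(p3,whs1), truck_at(t2,whs1)}, require {in(p5,t2), truck_at(t2,whs1)}
    → {in(p5,t2), pkg_at(p3,whs1), truck_at(t2,whs1)}
  through step 2 (drive(t2,gate,whs1)): drop {truck_at(t2,whs1)}, keep {in(p5,t2), pkg_at(p3,whs1)}, require {truck_at(t2,gate)}
    → {in(p5,t2), pkg_at(p3,whs1), truck_at(t2,gate)}
  through step 1 (load(p5,t2,gate)): drop {in(p5,t2)}, keep {pkg_at(p3,whs1), truck_at(t2,gate)}, require {pkg_at(p5,gate), truck_at(t2,gate)}
    → {pkg_at(p3,whs1), pkg_at(p5,gate), truck_at(t2,gate)}

== RESULT ==
["pkg_at(p3,whs1)", "pkg_at(p5,gate)", "truck_at(t2,gate)"]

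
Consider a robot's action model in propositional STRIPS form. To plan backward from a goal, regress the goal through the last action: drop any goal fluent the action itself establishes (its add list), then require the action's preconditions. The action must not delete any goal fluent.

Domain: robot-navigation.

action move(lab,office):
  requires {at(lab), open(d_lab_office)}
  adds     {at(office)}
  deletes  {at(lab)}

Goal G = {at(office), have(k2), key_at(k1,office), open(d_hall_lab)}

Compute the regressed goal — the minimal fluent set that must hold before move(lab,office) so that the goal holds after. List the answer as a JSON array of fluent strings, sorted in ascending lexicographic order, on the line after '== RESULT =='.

Regress:
  G ∩ del = {}  (empty — regression defined)
  G \ add = {at(office), have(k2), key_at(k1,office), open(d_hall_lab)} \ {at(office)} = {have(k2), key_at(k1,office), open(d_hall_lab)}
  ∪ pre   = {have(k2), key_at(k1,office), open(d_hall_lab)} ∪ {at(lab), open(d_lab_office)}
          = {at(lab), have(k2), key_at(k1,office), open(d_hall_lab), open(d_lab_office)}

== RESULT ==
["at(lab)", "have(k2)", "key_at(k1,office)", "open(d_hall_lab)", "open(d_lab_office)"]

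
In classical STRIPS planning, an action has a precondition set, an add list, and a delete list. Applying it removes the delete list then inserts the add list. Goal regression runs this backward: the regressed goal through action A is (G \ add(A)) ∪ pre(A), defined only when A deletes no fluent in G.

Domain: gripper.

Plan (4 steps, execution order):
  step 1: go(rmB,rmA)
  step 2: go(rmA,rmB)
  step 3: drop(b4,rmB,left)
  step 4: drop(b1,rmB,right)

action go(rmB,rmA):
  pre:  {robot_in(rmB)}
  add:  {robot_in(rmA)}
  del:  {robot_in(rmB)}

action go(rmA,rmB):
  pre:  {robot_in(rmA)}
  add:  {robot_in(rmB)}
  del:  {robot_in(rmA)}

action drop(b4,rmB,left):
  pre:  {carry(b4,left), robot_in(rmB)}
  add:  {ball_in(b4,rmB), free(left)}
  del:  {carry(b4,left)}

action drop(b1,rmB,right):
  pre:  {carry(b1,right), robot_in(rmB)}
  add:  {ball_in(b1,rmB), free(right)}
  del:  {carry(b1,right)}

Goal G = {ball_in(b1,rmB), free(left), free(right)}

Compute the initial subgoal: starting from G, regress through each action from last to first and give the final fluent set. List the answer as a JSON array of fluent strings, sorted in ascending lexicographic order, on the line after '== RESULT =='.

Regress step by step:
  through step 4 (drop(b1,rmB,right)): drop {ball_in(b1,rmB), free(right)}, keep {free(left)}, require {carry(b1,right), robot_in(rmB)}
    → {carry(b1,right), free(left), robot_in(rmB)}
  through step 3 (drop(b4,rmB,left)): drop {free(left)}, keep {carry(b1,right), robot_in(rmB)}, require {carry(b4,left), robot_in(rmB)}
    → {carry(b1,right), carry(b4,left), robot_in(rmB)}
  through step 2 (go(rmA,rmB)): drop {robot_in(rmB)}, keep {carry(b1,right), carry(b4,left)}, require {robot_in(rmA)}
    → {carry(b1,right), carry(b4,left), robot_in(rmA)}
  through step 1 (go(rmB,rmA)): drop {robot_in(rmA)}, keep {carry(b1,right), carry(b4,left)}, require {robot_in(rmB)}
    → {carry(b1,right), carry(b4,left), robot_in(rmB)}

== RESULT ==
["carry(b1,right)", "carry(b4,left)", "robot_in(rmB)"]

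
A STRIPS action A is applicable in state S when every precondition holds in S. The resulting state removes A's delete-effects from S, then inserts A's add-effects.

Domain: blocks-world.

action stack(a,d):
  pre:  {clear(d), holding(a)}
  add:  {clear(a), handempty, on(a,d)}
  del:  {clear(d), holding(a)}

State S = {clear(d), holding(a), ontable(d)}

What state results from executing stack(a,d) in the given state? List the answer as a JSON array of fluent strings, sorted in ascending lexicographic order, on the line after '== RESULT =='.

Progress:
  pre ⊆ S: {clear(d), holding(a)} ⊆ S  — applicable
  S \ del = {ontable(d)}
  ∪ add   = {clear(a), handempty, on(a,d), ontable(d)}

== RESULT ==
["clear(a)", "handempty", "on(a,d)", "ontable(d)"]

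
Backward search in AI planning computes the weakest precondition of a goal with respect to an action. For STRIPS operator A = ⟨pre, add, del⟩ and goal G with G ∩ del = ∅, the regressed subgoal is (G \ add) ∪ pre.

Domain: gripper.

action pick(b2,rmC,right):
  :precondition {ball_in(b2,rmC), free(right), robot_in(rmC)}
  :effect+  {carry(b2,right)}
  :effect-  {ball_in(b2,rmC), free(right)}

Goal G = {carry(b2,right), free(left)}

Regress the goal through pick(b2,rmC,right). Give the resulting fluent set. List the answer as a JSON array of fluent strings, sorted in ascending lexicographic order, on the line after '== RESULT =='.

Compute (G \ add) ∪ pre:
  G ∩ del = {}  (empty — regression defined)
  G \ add = {carry(b2,right), free(left)} \ {carry(b2,right)} = {free(left)}
  ∪ pre   = {free(left)} ∪ {ball_in(b2,rmC), free(right), robot_in(rmC)}
          = {ball_in(b2,rmC), free(left), free(right), robot_in(rmC)}

== RESULT ==
["ball_in(b2,rmC)", "free(left)", "free(right)", "robot_in(rmC)"]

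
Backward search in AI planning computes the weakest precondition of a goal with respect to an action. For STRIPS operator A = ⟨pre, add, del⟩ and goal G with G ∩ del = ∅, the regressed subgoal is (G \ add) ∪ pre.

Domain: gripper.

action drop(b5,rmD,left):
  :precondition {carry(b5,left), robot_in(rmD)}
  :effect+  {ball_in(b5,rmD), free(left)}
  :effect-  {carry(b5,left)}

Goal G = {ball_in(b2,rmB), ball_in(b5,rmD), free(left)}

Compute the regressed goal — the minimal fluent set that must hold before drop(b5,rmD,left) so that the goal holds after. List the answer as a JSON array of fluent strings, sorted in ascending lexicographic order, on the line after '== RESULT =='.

Compute (G \ add) ∪ pre:
  G ∩ del = {}  (empty — regression defined)
  G \ add = {ball_in(b2,rmB), ball_in(b5,rmD), free(left)} \ {ball_in(b5,rmD), free(left)} = {ball_in(b2,rmB)}
  ∪ pre   = {ball_in(b2,rmB)} ∪ {carry(b5,left), robot_in(rmD)}
          = {ball_in(b2,rmB), carry(b5,left), robot_in(rmD)}

== RESULT ==
["ball_in(b2,rmB)", "carry(b5,left)", "robot_in(rmD)"]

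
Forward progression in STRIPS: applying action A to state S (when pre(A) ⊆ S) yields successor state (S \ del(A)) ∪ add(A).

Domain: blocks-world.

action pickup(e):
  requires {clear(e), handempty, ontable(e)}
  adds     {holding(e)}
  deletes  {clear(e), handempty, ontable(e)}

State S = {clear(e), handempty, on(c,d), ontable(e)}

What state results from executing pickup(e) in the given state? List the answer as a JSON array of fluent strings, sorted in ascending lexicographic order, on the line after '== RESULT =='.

Compute (S \ del) ∪ add:
  pre ⊆ S: {clear(e), handempty, ontable(e)} ⊆ S  — applicable
  S \ del = {on(c,d)}
  ∪ add   = {holding(e), on(c,d)}

== RESULT ==
["holding(e)", "on(c,d)"]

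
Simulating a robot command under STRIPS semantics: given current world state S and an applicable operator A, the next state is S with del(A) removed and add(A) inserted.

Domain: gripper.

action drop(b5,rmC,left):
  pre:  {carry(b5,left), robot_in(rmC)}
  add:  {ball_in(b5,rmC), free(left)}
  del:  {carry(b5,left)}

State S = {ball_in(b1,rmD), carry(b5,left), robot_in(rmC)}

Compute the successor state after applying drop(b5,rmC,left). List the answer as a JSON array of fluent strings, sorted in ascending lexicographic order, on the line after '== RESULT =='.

Compute (S \ del) ∪ add:
  pre ⊆ S: {carry(b5,left), robot_in(rmC)} ⊆ S  — applicable
  S \ del = {ball_in(b1,rmD), robot_in(rmC)}
  ∪ add   = {ball_in(b1,rmD), ball_in(b5,rmC), free(left), robot_in(rmC)}

== RESULT ==
["ball_in(b1,rmD)", "ball_in(b5,rmC)", "free(left)", "robot_in(rmC)"]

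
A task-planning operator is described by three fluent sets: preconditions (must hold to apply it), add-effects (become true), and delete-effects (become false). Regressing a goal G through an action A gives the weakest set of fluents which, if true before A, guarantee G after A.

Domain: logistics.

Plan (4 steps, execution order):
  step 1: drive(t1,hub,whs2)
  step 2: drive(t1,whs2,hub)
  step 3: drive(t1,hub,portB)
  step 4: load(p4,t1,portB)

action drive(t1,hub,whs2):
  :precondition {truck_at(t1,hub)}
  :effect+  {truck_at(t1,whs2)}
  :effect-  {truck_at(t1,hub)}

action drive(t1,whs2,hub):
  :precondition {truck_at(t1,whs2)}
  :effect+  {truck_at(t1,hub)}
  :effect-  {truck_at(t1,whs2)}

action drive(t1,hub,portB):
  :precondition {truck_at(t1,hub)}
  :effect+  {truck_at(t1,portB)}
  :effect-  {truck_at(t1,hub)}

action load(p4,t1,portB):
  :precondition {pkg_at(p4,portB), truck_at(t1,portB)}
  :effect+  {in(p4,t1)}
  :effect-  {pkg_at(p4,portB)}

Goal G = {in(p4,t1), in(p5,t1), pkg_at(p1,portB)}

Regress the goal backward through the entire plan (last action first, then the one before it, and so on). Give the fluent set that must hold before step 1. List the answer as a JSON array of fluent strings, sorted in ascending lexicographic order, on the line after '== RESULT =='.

Regress step by step:
  through step 4 (load(p4,t1,portB)): drop {in(p4,t1)}, keep {in(p5,t1), pkg_at(p1,portB)}, require {pkg_at(p4,portB), truck_at(t1,portB)}
    → {in(p5,t1), pkg_at(p1,portB), pkg_at(p4,portB), truck_at(t1,portB)}
  through step 3 (drive(t1,hub,portB)): drop {truck_at(t1,portB)}, keep {in(p5,t1), pkg_at(p1,portB), pkg_at(p4,portB)}, require {truck_at(t1,hub)}
    → {in(p5,t1), pkg_at(p1,portB), pkg_at(p4,portB), truck_at(t1,hub)}
  through step 2 (drive(t1,whs2,hub)): drop {truck_at(t1,hub)}, keep {in(p5,t1), pkg_at(p1,portB), pkg_at(p4,portB)}, require {truck_at(t1,whs2)}
    → {in(p5,t1), pkg_at(p1,portB), pkg_at(p4,portB), truck_at(t1,whs2)}
  through step 1 (drive(t1,hub,whs2)): drop {truck_at(t1,whs2)}, keep {in(p5,t1), pkg_at(p1,portB), pkg_at(p4,portB)}, require {truck_at(t1,hub)}
    → {in(p5,t1), pkg_at(p1,portB), pkg_at(p4,portB), truck_at(t1,hub)}

== RESULT ==
["in(p5,t1)", "pkg_at(p1,portB)", "pkg_at(p4,portB)", "truck_at(t1,hub)"]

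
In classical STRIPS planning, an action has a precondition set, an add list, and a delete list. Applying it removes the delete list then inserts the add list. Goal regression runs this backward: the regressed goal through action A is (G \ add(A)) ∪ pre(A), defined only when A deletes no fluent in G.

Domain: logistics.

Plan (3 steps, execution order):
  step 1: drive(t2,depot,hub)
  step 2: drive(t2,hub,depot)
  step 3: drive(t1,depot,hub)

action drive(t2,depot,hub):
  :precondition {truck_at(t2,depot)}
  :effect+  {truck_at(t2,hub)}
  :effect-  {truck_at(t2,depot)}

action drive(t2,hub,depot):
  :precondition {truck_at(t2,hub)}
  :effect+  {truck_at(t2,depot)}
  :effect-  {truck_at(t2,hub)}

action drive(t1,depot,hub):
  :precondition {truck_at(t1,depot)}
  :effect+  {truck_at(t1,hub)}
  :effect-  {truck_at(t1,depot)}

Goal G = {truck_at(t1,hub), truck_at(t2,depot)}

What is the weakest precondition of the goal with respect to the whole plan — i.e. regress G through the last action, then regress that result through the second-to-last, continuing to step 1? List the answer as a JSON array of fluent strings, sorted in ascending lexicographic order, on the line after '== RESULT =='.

Work backward from the goal:
  through step 3 (drive(t1,depot,hub)): drop {truck_at(t1,hub)}, keep {truck_at(t2,depot)}, require {truck_at(t1,depot)}
    → {truck_at(t1,depot), truck_at(t2,depot)}
  through step 2 (drive(t2,hub,depot)): drop {truck_at(t2,depot)}, keep {truck_at(t1,depot)}, require {truck_at(t2,hub)}
    → {truck_at(t1,depot), truck_at(t2,hub)}
  through step 1 (drive(t2,depot,hub)): drop {truck_at(t2,hub)}, keep {truck_at(t1,depot)}, require {truck_at(t2,depot)}
    → {truck_at(t1,depot), truck_at(t2,depot)}

== RESULT ==
["truck_at(t1,depot)", "truck_at(t2,depot)"]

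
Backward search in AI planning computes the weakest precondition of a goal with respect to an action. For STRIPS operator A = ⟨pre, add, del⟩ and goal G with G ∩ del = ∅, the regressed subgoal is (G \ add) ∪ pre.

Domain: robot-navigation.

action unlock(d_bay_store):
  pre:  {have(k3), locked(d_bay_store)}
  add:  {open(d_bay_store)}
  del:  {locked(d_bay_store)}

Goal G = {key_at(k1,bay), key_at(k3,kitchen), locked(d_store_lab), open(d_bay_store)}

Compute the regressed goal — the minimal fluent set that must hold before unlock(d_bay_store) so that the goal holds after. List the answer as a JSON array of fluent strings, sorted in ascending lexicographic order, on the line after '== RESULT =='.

Regress:
  G ∩ del = {}  (empty — regression defined)
  G \ add = {key_at(k1,bay), key_at(k3,kitchen), locked(d_store_lab), open(d_bay_store)} \ {open(d_bay_store)} = {key_at(k1,bay), key_at(k3,kitchen), locked(d_store_lab)}
  ∪ pre   = {key_at(k1,bay), key_at(k3,kitchen), locked(d_store_lab)} ∪ {have(k3), locked(d_bay_store)}
          = {have(k3), key_at(k1,bay), key_at(k3,kitchen), locked(d_bay_store), locked(d_store_lab)}

== RESULT ==
["have(k3)", "key_at(k1,bay)", "key_at(k3,kitchen)", "locked(d_bay_store)", "locked(d_store_lab)"]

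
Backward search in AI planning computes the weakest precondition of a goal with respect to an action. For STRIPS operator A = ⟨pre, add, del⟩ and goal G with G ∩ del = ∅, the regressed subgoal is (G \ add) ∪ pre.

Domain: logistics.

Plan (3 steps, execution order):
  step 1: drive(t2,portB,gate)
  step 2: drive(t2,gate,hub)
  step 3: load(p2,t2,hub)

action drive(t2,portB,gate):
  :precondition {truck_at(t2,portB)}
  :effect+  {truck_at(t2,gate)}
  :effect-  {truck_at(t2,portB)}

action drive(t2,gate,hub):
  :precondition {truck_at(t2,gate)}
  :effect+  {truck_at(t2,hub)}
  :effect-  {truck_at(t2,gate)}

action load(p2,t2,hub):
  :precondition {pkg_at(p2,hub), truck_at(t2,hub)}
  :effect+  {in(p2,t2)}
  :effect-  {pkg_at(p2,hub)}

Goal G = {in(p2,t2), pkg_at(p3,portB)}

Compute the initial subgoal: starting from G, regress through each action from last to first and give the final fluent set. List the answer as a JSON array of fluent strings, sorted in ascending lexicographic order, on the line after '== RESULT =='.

Work backward from the goal:
  through step 3 (load(p2,t2,hub)): drop {in(p2,t2)}, keep {pkg_at(p3,portB)}, require {pkg_at(p2,hub), truck_at(t2,hub)}
    → {pkg_at(p2,hub), pkg_at(p3,portB), truck_at(t2,hub)}
  through step 2 (drive(t2,gate,hub)): drop {truck_at(t2,hub)}, keep {pkg_at(p2,hub), pkg_at(p3,portB)}, require {truck_at(t2,gate)}
    → {pkg_at(p2,hub), pkg_at(p3,portB), truck_at(t2,gate)}
  through step 1 (drive(t2,portB,gate)): drop {truck_at(t2,gate)}, keep {pkg_at(p2,hub), pkg_at(p3,portB)}, require {truck_at(t2,portB)}
    → {pkg_at(p2,hub), pkg_at(p3,portB), truck_at(t2,portB)}

== RESULT ==
["pkg_at(p2,hub)", "pkg_at(p3,portB)", "truck_at(t2,portB)"]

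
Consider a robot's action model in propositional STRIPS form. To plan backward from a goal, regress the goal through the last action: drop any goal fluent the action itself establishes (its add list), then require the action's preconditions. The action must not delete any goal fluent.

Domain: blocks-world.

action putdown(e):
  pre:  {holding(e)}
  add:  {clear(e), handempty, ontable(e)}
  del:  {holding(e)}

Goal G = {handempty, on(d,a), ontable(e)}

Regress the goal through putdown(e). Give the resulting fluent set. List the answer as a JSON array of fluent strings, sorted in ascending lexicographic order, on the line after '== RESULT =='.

Compute (G \ add) ∪ pre:
  G ∩ del = {}  (empty — regression defined)
  G \ add = {handempty, on(d,a), ontable(e)} \ {clear(e), handempty, ontable(e)} = {on(d,a)}
  ∪ pre   = {on(d,a)} ∪ {holding(e)}
          = {holding(e), on(d,a)}

== RESULT ==
["holding(e)", "on(d,a)"]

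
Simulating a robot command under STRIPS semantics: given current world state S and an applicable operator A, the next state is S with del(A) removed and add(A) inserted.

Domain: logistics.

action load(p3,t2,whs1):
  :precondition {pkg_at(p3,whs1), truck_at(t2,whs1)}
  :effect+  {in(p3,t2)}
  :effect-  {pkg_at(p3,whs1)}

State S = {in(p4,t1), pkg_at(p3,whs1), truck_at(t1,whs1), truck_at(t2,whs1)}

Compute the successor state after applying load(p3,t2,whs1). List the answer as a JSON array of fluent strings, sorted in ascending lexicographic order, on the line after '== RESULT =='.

Progress:
  pre ⊆ S: {pkg_at(p3,whs1), truck_at(t2,whs1)} ⊆ S  — applicable
  S \ del = {in(p4,t1), truck_at(t1,whs1), truck_at(t2,whs1)}
  ∪ add   = {in(p3,t2), in(p4,t1), truck_at(t1,whs1), truck_at(t2,whs1)}

== RESULT ==
["in(p3,t2)", "in(p4,t1)", "truck_at(t1,whs1)", "truck_at(t2,whs1)"]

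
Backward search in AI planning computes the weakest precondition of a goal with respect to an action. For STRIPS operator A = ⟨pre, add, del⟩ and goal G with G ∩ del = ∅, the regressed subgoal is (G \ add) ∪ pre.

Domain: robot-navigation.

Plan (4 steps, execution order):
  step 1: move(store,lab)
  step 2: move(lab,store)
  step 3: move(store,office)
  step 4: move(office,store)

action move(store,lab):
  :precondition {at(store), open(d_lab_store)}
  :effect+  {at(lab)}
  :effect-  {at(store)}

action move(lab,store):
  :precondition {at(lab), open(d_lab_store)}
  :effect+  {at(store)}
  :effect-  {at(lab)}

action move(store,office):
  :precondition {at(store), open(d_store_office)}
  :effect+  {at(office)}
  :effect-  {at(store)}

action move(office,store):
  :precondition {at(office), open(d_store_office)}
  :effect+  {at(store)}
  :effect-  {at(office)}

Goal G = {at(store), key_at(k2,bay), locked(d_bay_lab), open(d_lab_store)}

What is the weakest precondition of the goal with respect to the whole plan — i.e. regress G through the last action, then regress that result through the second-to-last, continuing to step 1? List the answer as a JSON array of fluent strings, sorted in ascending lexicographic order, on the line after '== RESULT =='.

Work backward from the goal:
  through step 4 (move(office,store)): drop {at(store)}, keep {key_at(k2,bay), locked(d_bay_lab), open(d_lab_store)}, require {at(office), open(d_store_office)}
    → {at(office), key_at(k2,bay), locked(d_bay_lab), open(d_lab_store), open(d_store_office)}
  through step 3 (move(store,office)): drop {at(office)}, keep {key_at(k2,bay), locked(d_bay_lab), open(d_lab_store), open(d_store_office)}, require {at(store), open(d_store_office)}
    → {at(store), key_at(k2,bay), locked(d_bay_lab), open(d_lab_store), open(d_store_office)}
  through step 2 (move(lab,store)): drop {at(store)}, keep {key_at(k2,bay), locked(d_bay_lab), open(d_lab_store), open(d_store_office)}, require {at(lab), open(d_lab_store)}
    → {at(lab), key_at(k2,bay), locked(d_bay_lab), open(d_lab_store), open(d_store_office)}
  through step 1 (move(store,lab)): drop {at(lab)}, keep {key_at(k2,bay), locked(d_bay_lab), open(d_lab_store), open(d_store_office)}, require {at(store), open(d_lab_store)}
    → {at(store), key_at(k2,bay), locked(d_bay_lab), open(d_lab_store), open(d_store_office)}

== RESULT ==
["at(store)", "key_at(k2,bay)", "locked(d_bay_lab)", "open(d_lab_store)", "open(d_store_office)"]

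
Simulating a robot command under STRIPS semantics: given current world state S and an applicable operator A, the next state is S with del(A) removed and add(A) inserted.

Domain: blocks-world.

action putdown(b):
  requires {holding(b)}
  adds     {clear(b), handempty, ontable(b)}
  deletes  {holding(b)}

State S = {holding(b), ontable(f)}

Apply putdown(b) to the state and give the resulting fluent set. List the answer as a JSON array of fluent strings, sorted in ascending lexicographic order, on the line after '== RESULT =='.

Compute (S \ del) ∪ add:
  pre ⊆ S: {holding(b)} ⊆ S  — applicable
  S \ del = {ontable(f)}
  ∪ add   = {clear(b), handempty, ontable(b), ontable(f)}

== RESULT ==
["clear(b)", "handempty", "ontable(b)", "ontable(f)"]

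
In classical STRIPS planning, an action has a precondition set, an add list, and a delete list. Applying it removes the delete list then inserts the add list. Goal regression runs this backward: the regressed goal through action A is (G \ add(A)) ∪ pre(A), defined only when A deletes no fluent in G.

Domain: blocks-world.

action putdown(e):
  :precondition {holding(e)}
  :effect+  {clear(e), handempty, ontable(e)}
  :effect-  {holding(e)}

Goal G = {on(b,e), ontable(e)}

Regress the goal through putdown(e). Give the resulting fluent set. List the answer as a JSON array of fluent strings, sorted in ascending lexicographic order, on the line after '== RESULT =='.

Compute (G \ add) ∪ pre:
  G ∩ del = {}  (empty — regression defined)
  G \ add = {on(b,e), ontable(e)} \ {clear(e), handempty, ontable(e)} = {on(b,e)}
  ∪ pre   = {on(b,e)} ∪ {holding(e)}
          = {holding(e), on(b,e)}

== RESULT ==
["holding(e)", "on(b,e)"]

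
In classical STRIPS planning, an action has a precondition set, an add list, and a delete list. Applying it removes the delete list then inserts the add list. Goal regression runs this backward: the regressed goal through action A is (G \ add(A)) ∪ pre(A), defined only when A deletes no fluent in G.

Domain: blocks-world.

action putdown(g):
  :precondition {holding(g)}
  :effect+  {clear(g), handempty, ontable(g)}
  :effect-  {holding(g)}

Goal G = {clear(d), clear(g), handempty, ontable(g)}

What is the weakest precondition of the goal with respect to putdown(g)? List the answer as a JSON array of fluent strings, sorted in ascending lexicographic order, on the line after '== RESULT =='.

Compute (G \ add) ∪ pre:
  G ∩ del = {}  (empty — regression defined)
  G \ add = {clear(d), clear(g), handempty, ontable(g)} \ {clear(g), handempty, ontable(g)} = {clear(d)}
  ∪ pre   = {clear(d)} ∪ {holding(g)}
          = {clear(d), holding(g)}

== RESULT ==
["clear(d)", "holding(g)"]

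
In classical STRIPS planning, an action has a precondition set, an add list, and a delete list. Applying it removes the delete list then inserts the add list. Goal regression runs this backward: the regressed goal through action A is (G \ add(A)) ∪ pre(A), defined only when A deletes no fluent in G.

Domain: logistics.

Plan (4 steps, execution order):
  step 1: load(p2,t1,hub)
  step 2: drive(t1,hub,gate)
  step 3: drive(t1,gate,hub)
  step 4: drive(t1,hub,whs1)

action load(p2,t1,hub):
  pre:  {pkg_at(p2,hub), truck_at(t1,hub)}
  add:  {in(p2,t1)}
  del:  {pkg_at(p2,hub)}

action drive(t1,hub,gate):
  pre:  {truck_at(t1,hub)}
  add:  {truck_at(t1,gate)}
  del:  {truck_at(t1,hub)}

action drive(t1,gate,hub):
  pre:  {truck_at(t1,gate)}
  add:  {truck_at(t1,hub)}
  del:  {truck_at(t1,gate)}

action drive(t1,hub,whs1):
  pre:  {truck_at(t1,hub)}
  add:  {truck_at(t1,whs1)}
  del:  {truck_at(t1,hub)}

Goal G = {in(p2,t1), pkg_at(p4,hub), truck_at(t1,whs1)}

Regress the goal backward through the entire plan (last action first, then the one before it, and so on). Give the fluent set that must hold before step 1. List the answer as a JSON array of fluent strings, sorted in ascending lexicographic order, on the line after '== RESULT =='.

Regress step by step:
  through step 4 (drive(t1,hub,whs1)): drop {truck_at(t1,whs1)}, keep {in(p2,t1), pkg_at(p4,hub)}, require {truck_at(t1,hub)}
    → {in(p2,t1), pkg_at(p4,hub), truck_at(t1,hub)}
  through step 3 (drive(t1,gate,hub)): drop {truck_at(t1,hub)}, keep {in(p2,t1), pkg_at(p4,hub)}, require {truck_at(t1,gate)}
    → {in(p2,t1), pkg_at(p4,hub), truck_at(t1,gate)}
  through step 2 (drive(t1,hub,gate)): drop {truck_at(t1,gate)}, keep {in(p2,t1), pkg_at(p4,hub)}, require {truck_at(t1,hub)}
    → {in(p2,t1), pkg_at(p4,hub), truck_at(t1,hub)}
  through step 1 (load(p2,t1,hub)): drop {in(p2,t1)}, keep {pkg_at(p4,hub), truck_at(t1,hub)}, require {pkg_at(p2,hub), truck_at(t1,hub)}
    → {pkg_at(p2,hub), pkg_at(p4,hub), truck_at(t1,hub)}

== RESULT ==
["pkg_at(p2,hub)", "pkg_at(p4,hub)", "truck_at(t1,hub)"]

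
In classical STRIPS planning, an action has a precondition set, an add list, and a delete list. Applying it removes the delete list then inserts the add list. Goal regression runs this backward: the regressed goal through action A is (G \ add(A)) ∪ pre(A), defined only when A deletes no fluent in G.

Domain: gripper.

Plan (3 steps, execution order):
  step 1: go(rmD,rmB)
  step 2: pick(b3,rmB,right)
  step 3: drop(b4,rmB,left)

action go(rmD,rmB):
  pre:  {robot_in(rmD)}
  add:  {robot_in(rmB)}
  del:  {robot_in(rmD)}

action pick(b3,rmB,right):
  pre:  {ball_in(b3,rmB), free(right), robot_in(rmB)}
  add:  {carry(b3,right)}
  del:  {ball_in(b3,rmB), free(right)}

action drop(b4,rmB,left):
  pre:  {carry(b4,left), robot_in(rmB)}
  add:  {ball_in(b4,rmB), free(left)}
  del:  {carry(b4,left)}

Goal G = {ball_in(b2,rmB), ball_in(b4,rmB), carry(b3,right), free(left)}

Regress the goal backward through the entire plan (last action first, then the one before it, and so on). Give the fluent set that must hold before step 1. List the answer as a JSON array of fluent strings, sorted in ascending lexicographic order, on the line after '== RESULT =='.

Work backward from the goal:
  through step 3 (drop(b4,rmB,left)): drop {ball_in(b4,rmB), free(left)}, keep {ball_in(b2,rmB), carry(b3,right)}, require {carry(b4,left), robot_in(rmB)}
    → {ball_in(b2,rmB), carry(b3,right), carry(b4,left), robot_in(rmB)}
  through step 2 (pick(b3,rmB,right)): drop {carry(b3,right)}, keep {ball_in(b2,rmB), carry(b4,left), robot_in(rmB)}, require {ball_in(b3,rmB), free(right), robot_in(rmB)}
    → {ball_in(b2,rmB), ball_in(b3,rmB), carry(b4,left), free(right), robot_in(rmB)}
  through step 1 (go(rmD,rmB)): drop {robot_in(rmB)}, keep {ball_in(b2,rmB), ball_in(b3,rmB), carry(b4,left), free(right)}, require {robot_in(rmD)}
    → {ball_in(b2,rmB), ball_in(b3,rmB), carry(b4,left), free(right), robot_in(rmD)}

== RESULT ==
["ball_in(b2,rmB)", "ball_in(b3,rmB)", "carry(b4,left)", "free(right)", "robot_in(rmD)"]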